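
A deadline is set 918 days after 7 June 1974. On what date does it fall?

+365 (one year) → Jun 7, 1975 (553 left).
+366 (one year; includes Feb 29, 1976) → Jun 7, 1976 (187 left).
Jun has 30 days: +24 → Jul 1, 1976 (163 left).
Jul has 31 days: +31 → Aug 1, 1976 (132 left).
Aug has 31 days: +31 → Sep 1, 1976 (101 left).
Sep has 30 days: +30 → Oct 1, 1976 (71 left).
Oct has 31 days: +31 → Nov 1, 1976 (40 left).
Nov has 30 days: +30 → Dec 1, 1976 (10 left).
+10 → Dec 11, 1976.

December 11, 1976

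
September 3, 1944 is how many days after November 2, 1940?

Nov 2, 1940 → Nov 2, 1941: 365 days.
Nov 2, 1941 → Nov 2, 1942: 365 days.
Nov 2, 1942 → Nov 2, 1943: 365 days.
Nov 2, 1943 → Dec 2, 1943: 30 days (November has 30).
Dec 2, 1943 → Jan 2, 1944: 31 days (December has 31).
Jan 2, 1944 → Feb 2, 1944: 31 days (January has 31).
Feb 2, 1944 → Mar 2, 1944: 29 days (February has 29).
Mar 2, 1944 → Apr 2, 1944: 31 days (March has 31).
Apr 2, 1944 → May 2, 1944: 30 days (April has 30).
May 2, 1944 → Jun 2, 1944: 31 days (May has 31).
Jun 2, 1944 → Jul 2, 1944: 30 days (June has 30).
Jul 2, 1944 → Aug 2, 1944: 31 days (July has 31).
Aug 2, 1944 → Sep 2, 1944: 31 days (August has 31).
Sep 2, 1944 → Sep 3, 1944: 1 days.
Total: 1401 days.

1401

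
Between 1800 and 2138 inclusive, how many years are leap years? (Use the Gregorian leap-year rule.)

82

Multiples of 4 in [1800,2138]: 85.
Of those, multiples of 100: 4 (not leap unless ÷400).
Multiples of 400: 1.
Leap years = 85 − 4 + 1 = 82.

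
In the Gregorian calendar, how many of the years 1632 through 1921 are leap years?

Multiples of 4 in [1632,1921]: 73.
Of those, multiples of 100: 3 (not leap unless ÷400).
Multiples of 400: 0.
Leap years = 73 − 3 + 0 = 70.

70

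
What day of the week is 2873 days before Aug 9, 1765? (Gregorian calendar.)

Aug 9, 1765 is a Friday.
2873 mod 7 = 3, so 2873 days before a Friday is Friday − 3 = Tuesday.

Tuesday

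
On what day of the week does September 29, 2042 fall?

Monday

Doomsday rule: the anchor day for the 2000s is Tuesday. For year 42: 42÷12 = 3 r 6, and 6÷4 = 1, so 3+6+1 = 10.
Tuesday + 10 ≡ Friday — that's 2042's doomsday.
In September the doomsday date is Sep 5.
Sep 29 is 24 days after Sep 5; 24 mod 7 = 3, so Friday + 3 = Monday.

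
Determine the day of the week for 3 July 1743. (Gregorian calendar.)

Wednesday

Doomsday rule: the anchor day for the 1700s is Sunday. For year 43: 43÷12 = 3 r 7, and 7÷4 = 1, so 3+7+1 = 11.
Sunday + 11 ≡ Thursday — that's 1743's doomsday.
In July the doomsday date is Jul 11.
Jul 3 is 8 days before Jul 11; 8 mod 7 = 1, so Thursday − 1 = Wednesday.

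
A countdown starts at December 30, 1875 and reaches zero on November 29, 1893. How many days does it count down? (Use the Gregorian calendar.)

6544

Dec 30, 1875 → Dec 30, 1876: 366 days (Feb 29, 1876 is in that span).
Dec 30, 1876 → Dec 30, 1877: 365 days.
Dec 30, 1877 → Dec 30, 1878: 365 days.
Dec 30, 1878 → Dec 30, 1879: 365 days.
Dec 30, 1879 → Dec 30, 1880: 366 days (Feb 29, 1880 is in that span).
Dec 30, 1880 → Dec 30, 1881: 365 days.
Dec 30, 1881 → Dec 30, 1882: 365 days.
Dec 30, 1882 → Dec 30, 1883: 365 days.
Dec 30, 1883 → Dec 30, 1884: 366 days (Feb 29, 1884 is in that span).
Dec 30, 1884 → Dec 30, 1885: 365 days.
Dec 30, 1885 → Dec 30, 1886: 365 days.
Dec 30, 1886 → Dec 30, 1887: 365 days.
Dec 30, 1887 → Dec 30, 1888: 366 days (Feb 29, 1888 is in that span).
Dec 30, 1888 → Dec 30, 1889: 365 days.
Dec 30, 1889 → Dec 30, 1890: 365 days.
Dec 30, 1890 → Dec 30, 1891: 365 days.
Dec 30, 1891 → Dec 30, 1892: 366 days (Feb 29, 1892 is in that span).
Dec 30, 1892 → Jan 30, 1893: 31 days (December has 31).
Jan 30, 1893 → Feb 28, 1893: 29 days (January has 31).
Feb 28, 1893 → Mar 28, 1893: 28 days (February has 28).
Mar 28, 1893 → Apr 28, 1893: 31 days (March has 31).
Apr 28, 1893 → May 28, 1893: 30 days (April has 30).
May 28, 1893 → Jun 28, 1893: 31 days (May has 31).
Jun 28, 1893 → Jul 28, 1893: 30 days (June has 30).
Jul 28, 1893 → Aug 28, 1893: 31 days (July has 31).
Aug 28, 1893 → Sep 28, 1893: 31 days (August has 31).
Sep 28, 1893 → Oct 28, 1893: 30 days (September has 30).
Oct 28, 1893 → Nov 28, 1893: 31 days (October has 31).
Nov 28, 1893 → Nov 29, 1893: 1 days.
Total: 6544 days.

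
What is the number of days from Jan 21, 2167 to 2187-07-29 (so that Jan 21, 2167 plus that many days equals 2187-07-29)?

Jan 21, 2167 → Jan 21, 2168: 365 days.
Jan 21, 2168 → Jan 21, 2169: 366 days (Feb 29, 2168 is in that span).
Jan 21, 2169 → Jan 21, 2170: 365 days.
Jan 21, 2170 → Jan 21, 2171: 365 days.
Jan 21, 2171 → Jan 21, 2172: 365 days.
Jan 21, 2172 → Jan 21, 2173: 366 days (Feb 29, 2172 is in that span).
Jan 21, 2173 → Jan 21, 2174: 365 days.
Jan 21, 2174 → Jan 21, 2175: 365 days.
Jan 21, 2175 → Jan 21, 2176: 365 days.
Jan 21, 2176 → Jan 21, 2177: 366 days (Feb 29, 2176 is in that span).
Jan 21, 2177 → Jan 21, 2178: 365 days.
Jan 21, 2178 → Jan 21, 2179: 365 days.
Jan 21, 2179 → Jan 21, 2180: 365 days.
Jan 21, 2180 → Jan 21, 2181: 366 days (Feb 29, 2180 is in that span).
Jan 21, 2181 → Jan 21, 2182: 365 days.
Jan 21, 2182 → Jan 21, 2183: 365 days.
Jan 21, 2183 → Jan 21, 2184: 365 days.
Jan 21, 2184 → Jan 21, 2185: 366 days (Feb 29, 2184 is in that span).
Jan 21, 2185 → Jan 21, 2186: 365 days.
Jan 21, 2186 → Jan 21, 2187: 365 days.
Jan 21, 2187 → Feb 21, 2187: 31 days (January has 31).
Feb 21, 2187 → Mar 21, 2187: 28 days (February has 28).
Mar 21, 2187 → Apr 21, 2187: 31 days (March has 31).
Apr 21, 2187 → May 21, 2187: 30 days (April has 30).
May 21, 2187 → Jun 21, 2187: 31 days (May has 31).
Jun 21, 2187 → Jul 21, 2187: 30 days (June has 30).
Jul 21, 2187 → Jul 29, 2187: 8 days.
Total: 7494 days.

7494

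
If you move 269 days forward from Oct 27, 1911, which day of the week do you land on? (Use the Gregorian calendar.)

Monday

Oct 27, 1911 is a Friday.
269 mod 7 = 3, so 269 days after a Friday is Friday + 3 = Monday.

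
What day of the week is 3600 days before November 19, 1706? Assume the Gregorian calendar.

Nov 19, 1706 is a Friday.
3600 mod 7 = 2, so 3600 days before a Friday is Friday − 2 = Wednesday.

Wednesday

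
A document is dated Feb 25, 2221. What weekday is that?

January 1, 2221 is a Monday.
Jan 1, 2221 → Feb 1, 2221: 31 days (January has 31).
Feb 1, 2221 → Feb 25, 2221: 24 days.
Total: 55 days.
55 mod 7 = 6, so Monday + 6 = Sunday.

Sunday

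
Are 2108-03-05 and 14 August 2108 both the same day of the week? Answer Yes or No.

No

From Mar 5, 2108 to Aug 14, 2108 is 162 days.
162 mod 7 = 1, so they are different weekdays.
(Mar 5, 2108 is a Monday; Aug 14, 2108 is a Tuesday.)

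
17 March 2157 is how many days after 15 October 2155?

519

Oct 15, 2155 → Oct 15, 2156: 366 days (Feb 29, 2156 is in that span).
Oct 15, 2156 → Nov 15, 2156: 31 days (October has 31).
Nov 15, 2156 → Dec 15, 2156: 30 days (November has 30).
Dec 15, 2156 → Jan 15, 2157: 31 days (December has 31).
Jan 15, 2157 → Feb 15, 2157: 31 days (January has 31).
Feb 15, 2157 → Mar 15, 2157: 28 days (February has 28).
Mar 15, 2157 → Mar 17, 2157: 2 days.
Total: 519 days.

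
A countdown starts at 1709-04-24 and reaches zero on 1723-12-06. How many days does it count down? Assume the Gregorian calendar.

5339

Apr 24, 1709 → Apr 24, 1710: 365 days.
Apr 24, 1710 → Apr 24, 1711: 365 days.
Apr 24, 1711 → Apr 24, 1712: 366 days (Feb 29, 1712 is in that span).
Apr 24, 1712 → Apr 24, 1713: 365 days.
Apr 24, 1713 → Apr 24, 1714: 365 days.
Apr 24, 1714 → Apr 24, 1715: 365 days.
Apr 24, 1715 → Apr 24, 1716: 366 days (Feb 29, 1716 is in that span).
Apr 24, 1716 → Apr 24, 1717: 365 days.
Apr 24, 1717 → Apr 24, 1718: 365 days.
Apr 24, 1718 → Apr 24, 1719: 365 days.
Apr 24, 1719 → Apr 24, 1720: 366 days (Feb 29, 1720 is in that span).
Apr 24, 1720 → Apr 24, 1721: 365 days.
Apr 24, 1721 → Apr 24, 1722: 365 days.
Apr 24, 1722 → Apr 24, 1723: 365 days.
Apr 24, 1723 → May 24, 1723: 30 days (April has 30).
May 24, 1723 → Jun 24, 1723: 31 days (May has 31).
Jun 24, 1723 → Jul 24, 1723: 30 days (June has 30).
Jul 24, 1723 → Aug 24, 1723: 31 days (July has 31).
Aug 24, 1723 → Sep 24, 1723: 31 days (August has 31).
Sep 24, 1723 → Oct 24, 1723: 30 days (September has 30).
Oct 24, 1723 → Nov 24, 1723: 31 days (October has 31).
Nov 24, 1723 → Dec 6, 1723: 12 days.
Total: 5339 days.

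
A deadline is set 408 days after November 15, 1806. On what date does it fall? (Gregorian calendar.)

+365 (one year) → Nov 15, 1807 (43 left).
Nov has 30 days: +16 → Dec 1, 1807 (27 left).
+27 → Dec 28, 1807.

December 28, 1807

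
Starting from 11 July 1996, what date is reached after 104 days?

October 23, 1996

Jul has 31 days: +21 → Aug 1, 1996 (83 left).
Aug has 31 days: +31 → Sep 1, 1996 (52 left).
Sep has 30 days: +30 → Oct 1, 1996 (22 left).
+22 → Oct 23, 1996.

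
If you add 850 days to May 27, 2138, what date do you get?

September 23, 2140

+365 (one year) → May 27, 2139 (485 left).
+366 (one year; includes Feb 29, 2140) → May 27, 2140 (119 left).
May has 31 days: +5 → Jun 1, 2140 (114 left).
Jun has 30 days: +30 → Jul 1, 2140 (84 left).
Jul has 31 days: +31 → Aug 1, 2140 (53 left).
Aug has 31 days: +31 → Sep 1, 2140 (22 left).
+22 → Sep 23, 2140.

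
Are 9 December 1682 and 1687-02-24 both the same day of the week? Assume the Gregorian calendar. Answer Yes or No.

No

From Dec 9, 1682 to Feb 24, 1687 is 1538 days.
1538 mod 7 = 5, so they are different weekdays.
(Dec 9, 1682 is a Wednesday; Feb 24, 1687 is a Monday.)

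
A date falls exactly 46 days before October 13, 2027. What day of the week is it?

Oct 13, 2027 is a Wednesday.
46 mod 7 = 4, so 46 days before a Wednesday is Wednesday − 4 = Saturday.

Saturday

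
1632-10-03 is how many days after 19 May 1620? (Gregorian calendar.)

May 19, 1620 → May 19, 1621: 365 days.
May 19, 1621 → May 19, 1622: 365 days.
May 19, 1622 → May 19, 1623: 365 days.
May 19, 1623 → May 19, 1624: 366 days (Feb 29, 1624 is in that span).
May 19, 1624 → May 19, 1625: 365 days.
May 19, 1625 → May 19, 1626: 365 days.
May 19, 1626 → May 19, 1627: 365 days.
May 19, 1627 → May 19, 1628: 366 days (Feb 29, 1628 is in that span).
May 19, 1628 → May 19, 1629: 365 days.
May 19, 1629 → May 19, 1630: 365 days.
May 19, 1630 → May 19, 1631: 365 days.
May 19, 1631 → May 19, 1632: 366 days (Feb 29, 1632 is in that span).
May 19, 1632 → Jun 19, 1632: 31 days (May has 31).
Jun 19, 1632 → Jul 19, 1632: 30 days (June has 30).
Jul 19, 1632 → Aug 19, 1632: 31 days (July has 31).
Aug 19, 1632 → Sep 19, 1632: 31 days (August has 31).
Sep 19, 1632 → Oct 3, 1632: 14 days.
Total: 4520 days.

4520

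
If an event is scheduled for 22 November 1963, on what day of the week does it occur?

Doomsday rule: the anchor day for the 1900s is Wednesday. For year 63: 63÷12 = 5 r 3, and 3÷4 = 0, so 5+3+0 = 8.
Wednesday + 8 ≡ Thursday — that's 1963's doomsday.
In November the doomsday date is Nov 7.
Nov 22 is 15 days after Nov 7; 15 mod 7 = 1, so Thursday + 1 = Friday.

Friday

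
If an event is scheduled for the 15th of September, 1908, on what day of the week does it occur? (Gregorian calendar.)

Tuesday

Doomsday rule: the anchor day for the 1900s is Wednesday. For year 08: 8÷12 = 0 r 8, and 8÷4 = 2, so 0+8+2 = 10.
Wednesday + 10 ≡ Saturday — that's 1908's doomsday.
In September the doomsday date is Sep 5.
Sep 15 is 10 days after Sep 5; 10 mod 7 = 3, so Saturday + 3 = Tuesday.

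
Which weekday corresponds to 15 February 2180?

Tuesday

Doomsday rule: the anchor day for the 2100s is Sunday. For year 80: 80÷12 = 6 r 8, and 8÷4 = 2, so 6+8+2 = 16.
Sunday + 16 ≡ Tuesday — that's 2180's doomsday.
In February the doomsday date is Feb 29 (2180 is a leap year (divisible by 4)).
Feb 15 is 14 days before Feb 29; 14 mod 7 = 0, so Tuesday − 0 = Tuesday.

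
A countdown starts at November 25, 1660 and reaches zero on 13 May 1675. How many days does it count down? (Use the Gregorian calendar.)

Nov 25, 1660 → Nov 25, 1661: 365 days.
Nov 25, 1661 → Nov 25, 1662: 365 days.
Nov 25, 1662 → Nov 25, 1663: 365 days.
Nov 25, 1663 → Nov 25, 1664: 366 days (Feb 29, 1664 is in that span).
Nov 25, 1664 → Nov 25, 1665: 365 days.
Nov 25, 1665 → Nov 25, 1666: 365 days.
Nov 25, 1666 → Nov 25, 1667: 365 days.
Nov 25, 1667 → Nov 25, 1668: 366 days (Feb 29, 1668 is in that span).
Nov 25, 1668 → Nov 25, 1669: 365 days.
Nov 25, 1669 → Nov 25, 1670: 365 days.
Nov 25, 1670 → Nov 25, 1671: 365 days.
Nov 25, 1671 → Nov 25, 1672: 366 days (Feb 29, 1672 is in that span).
Nov 25, 1672 → Nov 25, 1673: 365 days.
Nov 25, 1673 → Nov 25, 1674: 365 days.
Nov 25, 1674 → Dec 25, 1674: 30 days (November has 30).
Dec 25, 1674 → Jan 25, 1675: 31 days (December has 31).
Jan 25, 1675 → Feb 25, 1675: 31 days (January has 31).
Feb 25, 1675 → Mar 25, 1675: 28 days (February has 28).
Mar 25, 1675 → Apr 25, 1675: 31 days (March has 31).
Apr 25, 1675 → May 13, 1675: 18 days.
Total: 5282 days.

5282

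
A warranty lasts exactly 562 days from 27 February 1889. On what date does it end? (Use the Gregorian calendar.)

September 12, 1890

+365 (one year) → Feb 27, 1890 (197 left).
Feb has 28 days: +2 → Mar 1, 1890 (195 left).
Mar has 31 days: +31 → Apr 1, 1890 (164 left).
Apr has 30 days: +30 → May 1, 1890 (134 left).
May has 31 days: +31 → Jun 1, 1890 (103 left).
Jun has 30 days: +30 → Jul 1, 1890 (73 left).
Jul has 31 days: +31 → Aug 1, 1890 (42 left).
Aug has 31 days: +31 → Sep 1, 1890 (11 left).
+11 → Sep 12, 1890.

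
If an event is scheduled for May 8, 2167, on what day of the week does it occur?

January 1, 2167 is a Thursday.
Jan 1, 2167 → Feb 1, 2167: 31 days (January has 31).
Feb 1, 2167 → Mar 1, 2167: 28 days (February has 28).
Mar 1, 2167 → Apr 1, 2167: 31 days (March has 31).
Apr 1, 2167 → May 1, 2167: 30 days (April has 30).
May 1, 2167 → May 8, 2167: 7 days.
Total: 127 days.
127 mod 7 = 1, so Thursday + 1 = Friday.

Friday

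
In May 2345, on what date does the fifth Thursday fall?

May 1, 2345 is a Tuesday.
The first Thursday is therefore May 3 (2 days later).
The fifth Thursday is 3 + 4×7 = May 31.

May 31, 2345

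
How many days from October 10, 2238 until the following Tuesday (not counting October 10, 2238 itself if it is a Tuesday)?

6

Oct 10, 2238 is a Wednesday.
From Wednesday to the next Tuesday is 6 days.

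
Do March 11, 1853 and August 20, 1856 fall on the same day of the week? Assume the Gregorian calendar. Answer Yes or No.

No

From Mar 11, 1853 to Aug 20, 1856 is 1258 days.
1258 mod 7 = 5, so they are different weekdays.
(Mar 11, 1853 is a Friday; Aug 20, 1856 is a Wednesday.)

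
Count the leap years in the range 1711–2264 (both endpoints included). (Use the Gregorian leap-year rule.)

Multiples of 4 in [1711,2264]: 139.
Of those, multiples of 100: 5 (not leap unless ÷400).
Multiples of 400: 1.
Leap years = 139 − 5 + 1 = 135.

135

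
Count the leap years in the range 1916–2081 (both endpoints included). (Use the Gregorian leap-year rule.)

42

Multiples of 4 in [1916,2081]: 42.
Of those, multiples of 100: 1 (not leap unless ÷400).
Multiples of 400: 1.
Leap years = 42 − 1 + 1 = 42.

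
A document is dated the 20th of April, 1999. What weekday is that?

Doomsday rule: the anchor day for the 1900s is Wednesday. For year 99: 99÷12 = 8 r 3, and 3÷4 = 0, so 8+3+0 = 11.
Wednesday + 11 ≡ Sunday — that's 1999's doomsday.
In April the doomsday date is Apr 4.
Apr 20 is 16 days after Apr 4; 16 mod 7 = 2, so Sunday + 2 = Tuesday.

Tuesday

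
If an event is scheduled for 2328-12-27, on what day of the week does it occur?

Doomsday rule: the anchor day for the 2300s is Wednesday. For year 28: 28÷12 = 2 r 4, and 4÷4 = 1, so 2+4+1 = 7.
Wednesday + 7 ≡ Wednesday — that's 2328's doomsday.
In December the doomsday date is Dec 12.
Dec 27 is 15 days after Dec 12; 15 mod 7 = 1, so Wednesday + 1 = Thursday.

Thursday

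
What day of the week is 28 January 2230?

Doomsday rule: the anchor day for the 2200s is Friday. For year 30: 30÷12 = 2 r 6, and 6÷4 = 1, so 2+6+1 = 9.
Friday + 9 ≡ Sunday — that's 2230's doomsday.
In January the doomsday date is Jan 3 (2230 is not a leap year).
Jan 28 is 25 days after Jan 3; 25 mod 7 = 4, so Sunday + 4 = Thursday.

Thursday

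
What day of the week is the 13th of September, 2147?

Doomsday rule: the anchor day for the 2100s is Sunday. For year 47: 47÷12 = 3 r 11, and 11÷4 = 2, so 3+11+2 = 16.
Sunday + 16 ≡ Tuesday — that's 2147's doomsday.
In September the doomsday date is Sep 5.
Sep 13 is 8 days after Sep 5; 8 mod 7 = 1, so Tuesday + 1 = Wednesday.

Wednesday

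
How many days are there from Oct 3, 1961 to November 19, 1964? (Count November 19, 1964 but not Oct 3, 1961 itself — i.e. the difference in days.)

Oct 3, 1961 → Oct 3, 1962: 365 days.
Oct 3, 1962 → Oct 3, 1963: 365 days.
Oct 3, 1963 → Oct 3, 1964: 366 days (Feb 29, 1964 is in that span).
Oct 3, 1964 → Nov 3, 1964: 31 days (October has 31).
Nov 3, 1964 → Nov 19, 1964: 16 days.
Total: 1143 days.

1143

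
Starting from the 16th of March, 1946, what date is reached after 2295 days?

June 27, 1952

+365 (one year) → Mar 16, 1947 (1930 left).
+366 (one year; includes Feb 29, 1948) → Mar 16, 1948 (1564 left).
+365 (one year) → Mar 16, 1949 (1199 left).
+365 (one year) → Mar 16, 1950 (834 left).
+365 (one year) → Mar 16, 1951 (469 left).
+366 (one year; includes Feb 29, 1952) → Mar 16, 1952 (103 left).
Mar has 31 days: +16 → Apr 1, 1952 (87 left).
Apr has 30 days: +30 → May 1, 1952 (57 left).
May has 31 days: +31 → Jun 1, 1952 (26 left).
+26 → Jun 27, 1952.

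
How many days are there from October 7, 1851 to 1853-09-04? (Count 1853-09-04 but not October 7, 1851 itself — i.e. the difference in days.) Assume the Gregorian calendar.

698

Oct 7, 1851 → Oct 7, 1852: 366 days (Feb 29, 1852 is in that span).
Oct 7, 1852 → Nov 7, 1852: 31 days (October has 31).
Nov 7, 1852 → Dec 7, 1852: 30 days (November has 30).
Dec 7, 1852 → Jan 7, 1853: 31 days (December has 31).
Jan 7, 1853 → Feb 7, 1853: 31 days (January has 31).
Feb 7, 1853 → Mar 7, 1853: 28 days (February has 28).
Mar 7, 1853 → Apr 7, 1853: 31 days (March has 31).
Apr 7, 1853 → May 7, 1853: 30 days (April has 30).
May 7, 1853 → Jun 7, 1853: 31 days (May has 31).
Jun 7, 1853 → Jul 7, 1853: 30 days (June has 30).
Jul 7, 1853 → Aug 7, 1853: 31 days (July has 31).
Aug 7, 1853 → Sep 4, 1853: 28 days.
Total: 698 days.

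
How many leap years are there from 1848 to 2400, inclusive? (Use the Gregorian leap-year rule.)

135

Multiples of 4 in [1848,2400]: 139.
Of those, multiples of 100: 6 (not leap unless ÷400).
Multiples of 400: 2.
Leap years = 139 − 6 + 2 = 135.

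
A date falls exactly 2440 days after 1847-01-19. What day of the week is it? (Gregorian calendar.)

Jan 19, 1847 is a Tuesday.
2440 mod 7 = 4, so 2440 days after a Tuesday is Tuesday + 4 = Saturday.

Saturday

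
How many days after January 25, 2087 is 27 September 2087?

Jan 25, 2087 → Feb 25, 2087: 31 days (January has 31).
Feb 25, 2087 → Mar 25, 2087: 28 days (February has 28).
Mar 25, 2087 → Apr 25, 2087: 31 days (March has 31).
Apr 25, 2087 → May 25, 2087: 30 days (April has 30).
May 25, 2087 → Jun 25, 2087: 31 days (May has 31).
Jun 25, 2087 → Jul 25, 2087: 30 days (June has 30).
Jul 25, 2087 → Aug 25, 2087: 31 days (July has 31).
Aug 25, 2087 → Sep 25, 2087: 31 days (August has 31).
Sep 25, 2087 → Sep 27, 2087: 2 days.
Total: 245 days.

245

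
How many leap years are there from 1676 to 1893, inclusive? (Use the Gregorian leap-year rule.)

Multiples of 4 in [1676,1893]: 55.
Of those, multiples of 100: 2 (not leap unless ÷400).
Multiples of 400: 0.
Leap years = 55 − 2 + 0 = 53.

53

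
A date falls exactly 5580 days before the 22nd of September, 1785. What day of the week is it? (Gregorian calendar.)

Sep 22, 1785 is a Thursday.
5580 mod 7 = 1, so 5580 days before a Thursday is Thursday − 1 = Wednesday.

Wednesday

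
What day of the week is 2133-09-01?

Doomsday rule: the anchor day for the 2100s is Sunday. For year 33: 33÷12 = 2 r 9, and 9÷4 = 2, so 2+9+2 = 13.
Sunday + 13 ≡ Saturday — that's 2133's doomsday.
In September the doomsday date is Sep 5.
Sep 1 is 4 days before Sep 5; 4 mod 7 = 4, so Saturday − 4 = Tuesday.

Tuesday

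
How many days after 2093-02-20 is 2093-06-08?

108

Feb 20, 2093 → Mar 20, 2093: 28 days (February has 28).
Mar 20, 2093 → Apr 20, 2093: 31 days (March has 31).
Apr 20, 2093 → May 20, 2093: 30 days (April has 30).
May 20, 2093 → Jun 8, 2093: 19 days.
Total: 108 days.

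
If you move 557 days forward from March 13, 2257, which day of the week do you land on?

Tuesday

First find the weekday of Mar 13, 2257. Doomsday rule: the anchor day for the 2200s is Friday. For year 57: 57÷12 = 4 r 9, and 9÷4 = 2, so 4+9+2 = 15.
Friday + 15 ≡ Saturday — that's 2257's doomsday.
In March the doomsday date is Mar 14.
Mar 13 is 1 day before Mar 14; 1 mod 7 = 1, so Saturday − 1 = Friday.
557 mod 7 = 4, so 557 days after a Friday is Friday + 4 = Tuesday.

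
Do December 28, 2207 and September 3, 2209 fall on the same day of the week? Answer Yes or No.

From Dec 28, 2207 to Sep 3, 2209 is 615 days.
615 mod 7 = 6, so they are different weekdays.
(Dec 28, 2207 is a Monday; Sep 3, 2209 is a Sunday.)

No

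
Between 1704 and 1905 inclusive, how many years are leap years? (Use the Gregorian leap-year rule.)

Multiples of 4 in [1704,1905]: 51.
Of those, multiples of 100: 2 (not leap unless ÷400).
Multiples of 400: 0.
Leap years = 51 − 2 + 0 = 49.

49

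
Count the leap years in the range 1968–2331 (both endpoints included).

88

Multiples of 4 in [1968,2331]: 91.
Of those, multiples of 100: 4 (not leap unless ÷400).
Multiples of 400: 1.
Leap years = 91 − 4 + 1 = 88.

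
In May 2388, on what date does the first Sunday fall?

May 1, 2388 is a Sunday.
The first Sunday is therefore May 1 (same day).

May 1, 2388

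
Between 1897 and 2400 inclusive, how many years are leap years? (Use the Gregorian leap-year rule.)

122

Multiples of 4 in [1897,2400]: 126.
Of those, multiples of 100: 6 (not leap unless ÷400).
Multiples of 400: 2.
Leap years = 126 − 6 + 2 = 122.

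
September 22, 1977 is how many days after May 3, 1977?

May 3, 1977 → Jun 3, 1977: 31 days (May has 31).
Jun 3, 1977 → Jul 3, 1977: 30 days (June has 30).
Jul 3, 1977 → Aug 3, 1977: 31 days (July has 31).
Aug 3, 1977 → Sep 3, 1977: 31 days (August has 31).
Sep 3, 1977 → Sep 22, 1977: 19 days.
Total: 142 days.

142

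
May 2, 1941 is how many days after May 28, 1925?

5818

May 28, 1925 → May 28, 1926: 365 days.
May 28, 1926 → May 28, 1927: 365 days.
May 28, 1927 → May 28, 1928: 366 days (Feb 29, 1928 is in that span).
May 28, 1928 → May 28, 1929: 365 days.
May 28, 1929 → May 28, 1930: 365 days.
May 28, 1930 → May 28, 1931: 365 days.
May 28, 1931 → May 28, 1932: 366 days (Feb 29, 1932 is in that span).
May 28, 1932 → May 28, 1933: 365 days.
May 28, 1933 → May 28, 1934: 365 days.
May 28, 1934 → May 28, 1935: 365 days.
May 28, 1935 → May 28, 1936: 366 days (Feb 29, 1936 is in that span).
May 28, 1936 → May 28, 1937: 365 days.
May 28, 1937 → May 28, 1938: 365 days.
May 28, 1938 → May 28, 1939: 365 days.
May 28, 1939 → May 28, 1940: 366 days (Feb 29, 1940 is in that span).
May 28, 1940 → Jun 28, 1940: 31 days (May has 31).
Jun 28, 1940 → Jul 28, 1940: 30 days (June has 30).
Jul 28, 1940 → Aug 28, 1940: 31 days (July has 31).
Aug 28, 1940 → Sep 28, 1940: 31 days (August has 31).
Sep 28, 1940 → Oct 28, 1940: 30 days (September has 30).
Oct 28, 1940 → Nov 28, 1940: 31 days (October has 31).
Nov 28, 1940 → Dec 28, 1940: 30 days (November has 30).
Dec 28, 1940 → Jan 28, 1941: 31 days (December has 31).
Jan 28, 1941 → Feb 28, 1941: 31 days (January has 31).
Feb 28, 1941 → Mar 28, 1941: 28 days (February has 28).
Mar 28, 1941 → Apr 28, 1941: 31 days (March has 31).
Apr 28, 1941 → May 2, 1941: 4 days.
Total: 5818 days.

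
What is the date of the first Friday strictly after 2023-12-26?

December 29, 2023

Dec 26, 2023 is a Tuesday.
From Tuesday to the next Friday is 3 days.
Dec 26, 2023 + 3 = Dec 29, 2023.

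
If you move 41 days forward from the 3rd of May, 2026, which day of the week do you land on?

First find the weekday of May 3, 2026. Doomsday rule: the anchor day for the 2000s is Tuesday. For year 26: 26÷12 = 2 r 2, and 2÷4 = 0, so 2+2+0 = 4.
Tuesday + 4 ≡ Saturday — that's 2026's doomsday.
In May the doomsday date is May 9.
May 3 is 6 days before May 9; 6 mod 7 = 6, so Saturday − 6 = Sunday.
41 mod 7 = 6, so 41 days after a Sunday is Sunday + 6 = Saturday.

Saturday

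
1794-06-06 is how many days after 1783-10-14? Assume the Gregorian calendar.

Oct 14, 1783 → Oct 14, 1784: 366 days (Feb 29, 1784 is in that span).
Oct 14, 1784 → Oct 14, 1785: 365 days.
Oct 14, 1785 → Oct 14, 1786: 365 days.
Oct 14, 1786 → Oct 14, 1787: 365 days.
Oct 14, 1787 → Oct 14, 1788: 366 days (Feb 29, 1788 is in that span).
Oct 14, 1788 → Oct 14, 1789: 365 days.
Oct 14, 1789 → Oct 14, 1790: 365 days.
Oct 14, 1790 → Oct 14, 1791: 365 days.
Oct 14, 1791 → Oct 14, 1792: 366 days (Feb 29, 1792 is in that span).
Oct 14, 1792 → Oct 14, 1793: 365 days.
Oct 14, 1793 → Nov 14, 1793: 31 days (October has 31).
Nov 14, 1793 → Dec 14, 1793: 30 days (November has 30).
Dec 14, 1793 → Jan 14, 1794: 31 days (December has 31).
Jan 14, 1794 → Feb 14, 1794: 31 days (January has 31).
Feb 14, 1794 → Mar 14, 1794: 28 days (February has 28).
Mar 14, 1794 → Apr 14, 1794: 31 days (March has 31).
Apr 14, 1794 → May 14, 1794: 30 days (April has 30).
May 14, 1794 → Jun 6, 1794: 23 days.
Total: 3888 days.

3888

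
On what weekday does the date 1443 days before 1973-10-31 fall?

Oct 31, 1973 is a Wednesday.
1443 mod 7 = 1, so 1443 days before a Wednesday is Wednesday − 1 = Tuesday.

Tuesday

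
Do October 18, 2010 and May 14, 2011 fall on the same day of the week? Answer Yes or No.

From Oct 18, 2010 to May 14, 2011 is 208 days.
208 mod 7 = 5, so they are different weekdays.
(Oct 18, 2010 is a Monday; May 14, 2011 is a Saturday.)

No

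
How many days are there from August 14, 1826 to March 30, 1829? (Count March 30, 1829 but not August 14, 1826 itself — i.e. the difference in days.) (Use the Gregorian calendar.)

959

Aug 14, 1826 → Aug 14, 1827: 365 days.
Aug 14, 1827 → Aug 14, 1828: 366 days (Feb 29, 1828 is in that span).
Aug 14, 1828 → Sep 14, 1828: 31 days (August has 31).
Sep 14, 1828 → Oct 14, 1828: 30 days (September has 30).
Oct 14, 1828 → Nov 14, 1828: 31 days (October has 31).
Nov 14, 1828 → Dec 14, 1828: 30 days (November has 30).
Dec 14, 1828 → Jan 14, 1829: 31 days (December has 31).
Jan 14, 1829 → Feb 14, 1829: 31 days (January has 31).
Feb 14, 1829 → Mar 14, 1829: 28 days (February has 28).
Mar 14, 1829 → Mar 30, 1829: 16 days.
Total: 959 days.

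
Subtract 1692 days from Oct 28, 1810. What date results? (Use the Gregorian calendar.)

March 11, 1806

−365 (one year) → Oct 28, 1809 (1327 left).
−365 (one year) → Oct 28, 1808 (962 left).
−366 (one year; includes Feb 29, 1808) → Oct 28, 1807 (596 left).
−365 (one year) → Oct 28, 1806 (231 left).
−28 → Sep 30, 1806 (end of Sep, 30 days; 203 left).
−30 → Aug 31, 1806 (end of Aug, 31 days; 173 left).
−31 → Jul 31, 1806 (end of Jul, 31 days; 142 left).
−31 → Jun 30, 1806 (end of Jun, 30 days; 111 left).
−30 → May 31, 1806 (end of May, 31 days; 81 left).
−31 → Apr 30, 1806 (end of Apr, 30 days; 50 left).
−30 → Mar 31, 1806 (end of Mar, 31 days; 20 left).
−20 → Mar 11, 1806.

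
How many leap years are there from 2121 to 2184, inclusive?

16

Multiples of 4 in [2121,2184]: 16.
Of those, multiples of 100: 0 (not leap unless ÷400).
Multiples of 400: 0.
Leap years = 16 − 0 + 0 = 16.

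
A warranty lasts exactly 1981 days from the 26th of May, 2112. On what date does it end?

October 28, 2117

+365 (one year) → May 26, 2113 (1616 left).
+365 (one year) → May 26, 2114 (1251 left).
+365 (one year) → May 26, 2115 (886 left).
+366 (one year; includes Feb 29, 2116) → May 26, 2116 (520 left).
+365 (one year) → May 26, 2117 (155 left).
May has 31 days: +6 → Jun 1, 2117 (149 left).
Jun has 30 days: +30 → Jul 1, 2117 (119 left).
Jul has 31 days: +31 → Aug 1, 2117 (88 left).
Aug has 31 days: +31 → Sep 1, 2117 (57 left).
Sep has 30 days: +30 → Oct 1, 2117 (27 left).
+27 → Oct 28, 2117.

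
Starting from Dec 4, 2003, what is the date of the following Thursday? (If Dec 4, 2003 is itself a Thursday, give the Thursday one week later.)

Dec 4, 2003 is a Thursday.
From Thursday to the next Thursday is 7 days.
Dec 4, 2003 + 7 = Dec 11, 2003.

December 11, 2003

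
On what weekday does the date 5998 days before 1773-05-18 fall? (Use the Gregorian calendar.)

Wednesday

First find the weekday of May 18, 1773. Doomsday rule: the anchor day for the 1700s is Sunday. For year 73: 73÷12 = 6 r 1, and 1÷4 = 0, so 6+1+0 = 7.
Sunday + 7 ≡ Sunday — that's 1773's doomsday.
In May the doomsday date is May 9.
May 18 is 9 days after May 9; 9 mod 7 = 2, so Sunday + 2 = Tuesday.
5998 mod 7 = 6, so 5998 days before a Tuesday is Tuesday − 6 = Wednesday.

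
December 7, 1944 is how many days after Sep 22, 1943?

Sep 22, 1943 → Sep 22, 1944: 366 days (Feb 29, 1944 is in that span).
Sep 22, 1944 → Oct 22, 1944: 30 days (September has 30).
Oct 22, 1944 → Nov 22, 1944: 31 days (October has 31).
Nov 22, 1944 → Dec 7, 1944: 15 days.
Total: 442 days.

442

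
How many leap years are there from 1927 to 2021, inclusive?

24

Multiples of 4 in [1927,2021]: 24.
Of those, multiples of 100: 1 (not leap unless ÷400).
Multiples of 400: 1.
Leap years = 24 − 1 + 1 = 24.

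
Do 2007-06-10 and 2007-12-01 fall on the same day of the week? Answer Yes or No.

From Jun 10, 2007 to Dec 1, 2007 is 174 days.
174 mod 7 = 6, so they are different weekdays.
(Jun 10, 2007 is a Sunday; Dec 1, 2007 is a Saturday.)

No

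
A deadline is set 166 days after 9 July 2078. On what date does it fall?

Jul has 31 days: +23 → Aug 1, 2078 (143 left).
Aug has 31 days: +31 → Sep 1, 2078 (112 left).
Sep has 30 days: +30 → Oct 1, 2078 (82 left).
Oct has 31 days: +31 → Nov 1, 2078 (51 left).
Nov has 30 days: +30 → Dec 1, 2078 (21 left).
+21 → Dec 22, 2078.

December 22, 2078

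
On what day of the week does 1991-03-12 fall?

Tuesday

Doomsday rule: the anchor day for the 1900s is Wednesday. For year 91: 91÷12 = 7 r 7, and 7÷4 = 1, so 7+7+1 = 15.
Wednesday + 15 ≡ Thursday — that's 1991's doomsday.
In March the doomsday date is Mar 14.
Mar 12 is 2 days before Mar 14; 2 mod 7 = 2, so Thursday − 2 = Tuesday.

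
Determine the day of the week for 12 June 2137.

Doomsday rule: the anchor day for the 2100s is Sunday. For year 37: 37÷12 = 3 r 1, and 1÷4 = 0, so 3+1+0 = 4.
Sunday + 4 ≡ Thursday — that's 2137's doomsday.
In June the doomsday date is Jun 6.
Jun 12 is 6 days after Jun 6; 6 mod 7 = 6, so Thursday + 6 = Wednesday.

Wednesday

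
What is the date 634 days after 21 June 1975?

March 16, 1977

+366 (one year; includes Feb 29, 1976) → Jun 21, 1976 (268 left).
Jun has 30 days: +10 → Jul 1, 1976 (258 left).
Jul has 31 days: +31 → Aug 1, 1976 (227 left).
Aug has 31 days: +31 → Sep 1, 1976 (196 left).
Sep has 30 days: +30 → Oct 1, 1976 (166 left).
Oct has 31 days: +31 → Nov 1, 1976 (135 left).
Nov has 30 days: +30 → Dec 1, 1976 (105 left).
Dec has 31 days: +31 → Jan 1, 1977 (74 left).
Jan has 31 days: +31 → Feb 1, 1977 (43 left).
Feb has 28 days: +28 → Mar 1, 1977 (15 left).
+15 → Mar 16, 1977.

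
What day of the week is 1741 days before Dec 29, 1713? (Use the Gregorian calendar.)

Sunday

First find the weekday of Dec 29, 1713. Doomsday rule: the anchor day for the 1700s is Sunday. For year 13: 13÷12 = 1 r 1, and 1÷4 = 0, so 1+1+0 = 2.
Sunday + 2 ≡ Tuesday — that's 1713's doomsday.
In December the doomsday date is Dec 12.
Dec 29 is 17 days after Dec 12; 17 mod 7 = 3, so Tuesday + 3 = Friday.
1741 mod 7 = 5, so 1741 days before a Friday is Friday − 5 = Sunday.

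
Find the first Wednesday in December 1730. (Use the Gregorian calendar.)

December 6, 1730

December 1, 1730 is a Friday.
The first Wednesday is therefore December 6 (5 days later).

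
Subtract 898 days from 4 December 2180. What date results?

−366 (one year; includes Feb 29, 2180) → Dec 4, 2179 (532 left).
−365 (one year) → Dec 4, 2178 (167 left).
−4 → Nov 30, 2178 (end of Nov, 30 days; 163 left).
−30 → Oct 31, 2178 (end of Oct, 31 days; 133 left).
−31 → Sep 30, 2178 (end of Sep, 30 days; 102 left).
−30 → Aug 31, 2178 (end of Aug, 31 days; 72 left).
−31 → Jul 31, 2178 (end of Jul, 31 days; 41 left).
−31 → Jun 30, 2178 (end of Jun, 30 days; 10 left).
−10 → Jun 20, 2178.

June 20, 2178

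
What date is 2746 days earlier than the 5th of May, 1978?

−365 (one year) → May 5, 1977 (2381 left).
−365 (one year) → May 5, 1976 (2016 left).
−366 (one year; includes Feb 29, 1976) → May 5, 1975 (1650 left).
−365 (one year) → May 5, 1974 (1285 left).
−365 (one year) → May 5, 1973 (920 left).
−365 (one year) → May 5, 1972 (555 left).
−366 (one year; includes Feb 29, 1972) → May 5, 1971 (189 left).
−5 → Apr 30, 1971 (end of Apr, 30 days; 184 left).
−30 → Mar 31, 1971 (end of Mar, 31 days; 154 left).
−31 → Feb 28, 1971 (end of Feb, 28 days; 123 left).
−28 → Jan 31, 1971 (end of Jan, 31 days; 95 left).
−31 → Dec 31, 1970 (end of Dec, 31 days; 64 left).
−31 → Nov 30, 1970 (end of Nov, 30 days; 33 left).
−30 → Oct 31, 1970 (end of Oct, 31 days; 3 left).
−3 → Oct 28, 1970.

October 28, 1970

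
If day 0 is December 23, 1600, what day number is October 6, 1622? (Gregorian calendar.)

Dec 23, 1600 → Dec 23, 1601: 365 days.
Dec 23, 1601 → Dec 23, 1602: 365 days.
Dec 23, 1602 → Dec 23, 1603: 365 days.
Dec 23, 1603 → Dec 23, 1604: 366 days (Feb 29, 1604 is in that span).
Dec 23, 1604 → Dec 23, 1605: 365 days.
Dec 23, 1605 → Dec 23, 1606: 365 days.
Dec 23, 1606 → Dec 23, 1607: 365 days.
Dec 23, 1607 → Dec 23, 1608: 366 days (Feb 29, 1608 is in that span).
Dec 23, 1608 → Dec 23, 1609: 365 days.
Dec 23, 1609 → Dec 23, 1610: 365 days.
Dec 23, 1610 → Dec 23, 1611: 365 days.
Dec 23, 1611 → Dec 23, 1612: 366 days (Feb 29, 1612 is in that span).
Dec 23, 1612 → Dec 23, 1613: 365 days.
Dec 23, 1613 → Dec 23, 1614: 365 days.
Dec 23, 1614 → Dec 23, 1615: 365 days.
Dec 23, 1615 → Dec 23, 1616: 366 days (Feb 29, 1616 is in that span).
Dec 23, 1616 → Dec 23, 1617: 365 days.
Dec 23, 1617 → Dec 23, 1618: 365 days.
Dec 23, 1618 → Dec 23, 1619: 365 days.
Dec 23, 1619 → Dec 23, 1620: 366 days (Feb 29, 1620 is in that span).
Dec 23, 1620 → Dec 23, 1621: 365 days.
Dec 23, 1621 → Jan 23, 1622: 31 days (December has 31).
Jan 23, 1622 → Feb 23, 1622: 31 days (January has 31).
Feb 23, 1622 → Mar 23, 1622: 28 days (February has 28).
Mar 23, 1622 → Apr 23, 1622: 31 days (March has 31).
Apr 23, 1622 → May 23, 1622: 30 days (April has 30).
May 23, 1622 → Jun 23, 1622: 31 days (May has 31).
Jun 23, 1622 → Jul 23, 1622: 30 days (June has 30).
Jul 23, 1622 → Aug 23, 1622: 31 days (July has 31).
Aug 23, 1622 → Sep 23, 1622: 31 days (August has 31).
Sep 23, 1622 → Oct 6, 1622: 13 days.
Total: 7957 days.

7957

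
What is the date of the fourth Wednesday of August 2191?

August 1, 2191 is a Monday.
The first Wednesday is therefore August 3 (2 days later).
The fourth Wednesday is 3 + 3×7 = August 24.

August 24, 2191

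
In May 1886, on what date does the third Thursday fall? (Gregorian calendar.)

May 1, 1886 is a Saturday.
The first Thursday is therefore May 6 (5 days later).
The third Thursday is 6 + 2×7 = May 20.

May 20, 1886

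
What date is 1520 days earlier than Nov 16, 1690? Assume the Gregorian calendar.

September 18, 1686

−365 (one year) → Nov 16, 1689 (1155 left).
−365 (one year) → Nov 16, 1688 (790 left).
−366 (one year; includes Feb 29, 1688) → Nov 16, 1687 (424 left).
−365 (one year) → Nov 16, 1686 (59 left).
−16 → Oct 31, 1686 (end of Oct, 31 days; 43 left).
−31 → Sep 30, 1686 (end of Sep, 30 days; 12 left).
−12 → Sep 18, 1686.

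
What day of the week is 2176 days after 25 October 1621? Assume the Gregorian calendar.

First find the weekday of Oct 25, 1621. Doomsday rule: the anchor day for the 1600s is Tuesday. For year 21: 21÷12 = 1 r 9, and 9÷4 = 2, so 1+9+2 = 12.
Tuesday + 12 ≡ Sunday — that's 1621's doomsday.
In October the doomsday date is Oct 10.
Oct 25 is 15 days after Oct 10; 15 mod 7 = 1, so Sunday + 1 = Monday.
2176 mod 7 = 6, so 2176 days after a Monday is Monday + 6 = Sunday.

Sunday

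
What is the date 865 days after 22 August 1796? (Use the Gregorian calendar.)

+365 (one year) → Aug 22, 1797 (500 left).
+365 (one year) → Aug 22, 1798 (135 left).
Aug has 31 days: +10 → Sep 1, 1798 (125 left).
Sep has 30 days: +30 → Oct 1, 1798 (95 left).
Oct has 31 days: +31 → Nov 1, 1798 (64 left).
Nov has 30 days: +30 → Dec 1, 1798 (34 left).
Dec has 31 days: +31 → Jan 1, 1799 (3 left).
+3 → Jan 4, 1799.

January 4, 1799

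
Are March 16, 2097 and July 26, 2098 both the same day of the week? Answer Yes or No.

From Mar 16, 2097 to Jul 26, 2098 is 497 days.
497 mod 7 = 0, so they are the same weekday.
(Mar 16, 2097 is a Saturday; Jul 26, 2098 is a Saturday.)

Yes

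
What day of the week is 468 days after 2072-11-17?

Wednesday

First find the weekday of Nov 17, 2072. Doomsday rule: the anchor day for the 2000s is Tuesday. For year 72: 72÷12 = 6 r 0, and 0÷4 = 0, so 6+0+0 = 6.
Tuesday + 6 ≡ Monday — that's 2072's doomsday.
In November the doomsday date is Nov 7.
Nov 17 is 10 days after Nov 7; 10 mod 7 = 3, so Monday + 3 = Thursday.
468 mod 7 = 6, so 468 days after a Thursday is Thursday + 6 = Wednesday.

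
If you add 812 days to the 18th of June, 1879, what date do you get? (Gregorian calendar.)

+366 (one year; includes Feb 29, 1880) → Jun 18, 1880 (446 left).
+365 (one year) → Jun 18, 1881 (81 left).
Jun has 30 days: +13 → Jul 1, 1881 (68 left).
Jul has 31 days: +31 → Aug 1, 1881 (37 left).
Aug has 31 days: +31 → Sep 1, 1881 (6 left).
+6 → Sep 7, 1881.

September 7, 1881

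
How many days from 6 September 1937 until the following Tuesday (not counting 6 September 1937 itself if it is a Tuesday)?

Sep 6, 1937 is a Monday.
From Monday to the next Tuesday is 1 day.

1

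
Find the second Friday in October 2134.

October 8, 2134

October 1, 2134 is a Friday.
The first Friday is therefore October 1 (same day).
The second Friday is 1 + 1×7 = October 8.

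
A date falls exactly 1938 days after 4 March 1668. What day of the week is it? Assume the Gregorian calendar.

First find the weekday of Mar 4, 1668. Doomsday rule: the anchor day for the 1600s is Tuesday. For year 68: 68÷12 = 5 r 8, and 8÷4 = 2, so 5+8+2 = 15.
Tuesday + 15 ≡ Wednesday — that's 1668's doomsday.
In March the doomsday date is Mar 14.
Mar 4 is 10 days before Mar 14; 10 mod 7 = 3, so Wednesday − 3 = Sunday.
1938 mod 7 = 6, so 1938 days after a Sunday is Sunday + 6 = Saturday.

Saturday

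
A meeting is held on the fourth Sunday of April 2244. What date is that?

April 1, 2244 is a Monday.
The first Sunday is therefore April 7 (6 days later).
The fourth Sunday is 7 + 3×7 = April 28.

April 28, 2244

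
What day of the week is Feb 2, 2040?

January 1, 2040 is a Sunday.
Jan 1, 2040 → Feb 1, 2040: 31 days (January has 31).
Feb 1, 2040 → Feb 2, 2040: 1 days.
Total: 32 days.
32 mod 7 = 4, so Sunday + 4 = Thursday.

Thursday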